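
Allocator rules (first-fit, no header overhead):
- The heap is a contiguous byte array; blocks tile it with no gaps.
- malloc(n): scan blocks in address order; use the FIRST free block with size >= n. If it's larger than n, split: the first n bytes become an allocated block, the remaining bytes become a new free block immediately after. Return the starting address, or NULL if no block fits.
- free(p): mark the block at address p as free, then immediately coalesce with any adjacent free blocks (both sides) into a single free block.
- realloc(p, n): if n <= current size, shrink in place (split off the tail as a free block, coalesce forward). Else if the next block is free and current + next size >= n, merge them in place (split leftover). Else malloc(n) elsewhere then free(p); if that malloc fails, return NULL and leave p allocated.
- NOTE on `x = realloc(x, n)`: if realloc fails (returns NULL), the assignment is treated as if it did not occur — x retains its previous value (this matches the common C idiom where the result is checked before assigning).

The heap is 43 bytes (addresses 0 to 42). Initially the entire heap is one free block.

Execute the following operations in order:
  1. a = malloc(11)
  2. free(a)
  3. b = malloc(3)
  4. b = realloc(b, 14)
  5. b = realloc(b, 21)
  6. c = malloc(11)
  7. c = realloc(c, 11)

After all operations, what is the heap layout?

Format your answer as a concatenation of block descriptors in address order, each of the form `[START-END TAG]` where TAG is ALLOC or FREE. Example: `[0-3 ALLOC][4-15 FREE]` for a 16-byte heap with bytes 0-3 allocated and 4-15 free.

Answer: [0-20 ALLOC][21-31 ALLOC][32-42 FREE]

Derivation:
Op 1: a = malloc(11) -> a = 0; heap: [0-10 ALLOC][11-42 FREE]
Op 2: free(a) -> (freed a); heap: [0-42 FREE]
Op 3: b = malloc(3) -> b = 0; heap: [0-2 ALLOC][3-42 FREE]
Op 4: b = realloc(b, 14) -> b = 0; heap: [0-13 ALLOC][14-42 FREE]
Op 5: b = realloc(b, 21) -> b = 0; heap: [0-20 ALLOC][21-42 FREE]
Op 6: c = malloc(11) -> c = 21; heap: [0-20 ALLOC][21-31 ALLOC][32-42 FREE]
Op 7: c = realloc(c, 11) -> c = 21; heap: [0-20 ALLOC][21-31 ALLOC][32-42 FREE]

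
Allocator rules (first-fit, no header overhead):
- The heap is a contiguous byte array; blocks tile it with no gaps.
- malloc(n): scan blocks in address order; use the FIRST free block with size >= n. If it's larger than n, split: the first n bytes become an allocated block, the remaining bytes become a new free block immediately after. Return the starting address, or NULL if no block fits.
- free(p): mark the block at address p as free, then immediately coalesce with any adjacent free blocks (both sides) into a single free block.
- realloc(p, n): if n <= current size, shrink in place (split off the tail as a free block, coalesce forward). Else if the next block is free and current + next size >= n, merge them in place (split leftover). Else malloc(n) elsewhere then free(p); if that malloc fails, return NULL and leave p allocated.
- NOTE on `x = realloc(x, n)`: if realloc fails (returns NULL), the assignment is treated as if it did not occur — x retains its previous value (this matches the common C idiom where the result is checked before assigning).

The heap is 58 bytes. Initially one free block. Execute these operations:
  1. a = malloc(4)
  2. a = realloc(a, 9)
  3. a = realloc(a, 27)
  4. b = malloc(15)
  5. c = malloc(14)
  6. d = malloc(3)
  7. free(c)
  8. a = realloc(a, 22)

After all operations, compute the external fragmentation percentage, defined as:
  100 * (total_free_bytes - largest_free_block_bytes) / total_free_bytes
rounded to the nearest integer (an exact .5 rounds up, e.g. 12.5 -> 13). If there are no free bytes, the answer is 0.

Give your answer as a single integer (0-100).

Op 1: a = malloc(4) -> a = 0; heap: [0-3 ALLOC][4-57 FREE]
Op 2: a = realloc(a, 9) -> a = 0; heap: [0-8 ALLOC][9-57 FREE]
Op 3: a = realloc(a, 27) -> a = 0; heap: [0-26 ALLOC][27-57 FREE]
Op 4: b = malloc(15) -> b = 27; heap: [0-26 ALLOC][27-41 ALLOC][42-57 FREE]
Op 5: c = malloc(14) -> c = 42; heap: [0-26 ALLOC][27-41 ALLOC][42-55 ALLOC][56-57 FREE]
Op 6: d = malloc(3) -> d = NULL; heap: [0-26 ALLOC][27-41 ALLOC][42-55 ALLOC][56-57 FREE]
Op 7: free(c) -> (freed c); heap: [0-26 ALLOC][27-41 ALLOC][42-57 FREE]
Op 8: a = realloc(a, 22) -> a = 0; heap: [0-21 ALLOC][22-26 FREE][27-41 ALLOC][42-57 FREE]
Free blocks: [5 16] total_free=21 largest=16 -> 100*(21-16)/21 = 500/21 ≈ 23.810 -> rounds to 24

Answer: 24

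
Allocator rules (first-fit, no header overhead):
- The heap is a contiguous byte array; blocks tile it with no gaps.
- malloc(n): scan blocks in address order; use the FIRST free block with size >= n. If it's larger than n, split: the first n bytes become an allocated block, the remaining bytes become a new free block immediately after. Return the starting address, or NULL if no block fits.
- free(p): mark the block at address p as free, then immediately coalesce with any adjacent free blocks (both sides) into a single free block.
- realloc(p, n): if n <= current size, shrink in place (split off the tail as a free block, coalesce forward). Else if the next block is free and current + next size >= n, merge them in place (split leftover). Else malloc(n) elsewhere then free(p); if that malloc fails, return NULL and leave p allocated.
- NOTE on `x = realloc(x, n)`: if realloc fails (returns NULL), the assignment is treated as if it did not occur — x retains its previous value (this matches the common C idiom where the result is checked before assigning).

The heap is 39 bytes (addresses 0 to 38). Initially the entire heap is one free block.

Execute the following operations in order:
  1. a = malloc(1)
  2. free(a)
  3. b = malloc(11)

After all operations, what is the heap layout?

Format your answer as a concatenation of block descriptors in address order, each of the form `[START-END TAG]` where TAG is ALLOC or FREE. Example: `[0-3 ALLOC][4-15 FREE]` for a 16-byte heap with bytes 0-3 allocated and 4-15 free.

Op 1: a = malloc(1) -> a = 0; heap: [0-0 ALLOC][1-38 FREE]
Op 2: free(a) -> (freed a); heap: [0-38 FREE]
Op 3: b = malloc(11) -> b = 0; heap: [0-10 ALLOC][11-38 FREE]

Answer: [0-10 ALLOC][11-38 FREE]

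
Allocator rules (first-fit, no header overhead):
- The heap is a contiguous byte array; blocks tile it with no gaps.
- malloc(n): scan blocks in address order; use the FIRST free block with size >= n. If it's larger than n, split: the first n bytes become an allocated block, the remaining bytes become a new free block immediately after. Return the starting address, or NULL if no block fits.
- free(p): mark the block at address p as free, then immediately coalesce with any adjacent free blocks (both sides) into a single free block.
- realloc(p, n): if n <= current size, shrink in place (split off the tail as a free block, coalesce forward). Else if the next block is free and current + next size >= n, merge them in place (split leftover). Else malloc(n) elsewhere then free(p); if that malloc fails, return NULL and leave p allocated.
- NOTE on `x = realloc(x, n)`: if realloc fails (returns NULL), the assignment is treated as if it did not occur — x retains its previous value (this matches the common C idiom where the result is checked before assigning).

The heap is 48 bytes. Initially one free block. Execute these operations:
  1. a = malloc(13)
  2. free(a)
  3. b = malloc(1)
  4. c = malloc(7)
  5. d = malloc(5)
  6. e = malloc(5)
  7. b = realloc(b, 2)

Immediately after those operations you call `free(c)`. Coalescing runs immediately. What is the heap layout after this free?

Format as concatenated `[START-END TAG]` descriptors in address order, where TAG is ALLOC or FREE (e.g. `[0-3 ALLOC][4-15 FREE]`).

Op 1: a = malloc(13) -> a = 0; heap: [0-12 ALLOC][13-47 FREE]
Op 2: free(a) -> (freed a); heap: [0-47 FREE]
Op 3: b = malloc(1) -> b = 0; heap: [0-0 ALLOC][1-47 FREE]
Op 4: c = malloc(7) -> c = 1; heap: [0-0 ALLOC][1-7 ALLOC][8-47 FREE]
Op 5: d = malloc(5) -> d = 8; heap: [0-0 ALLOC][1-7 ALLOC][8-12 ALLOC][13-47 FREE]
Op 6: e = malloc(5) -> e = 13; heap: [0-0 ALLOC][1-7 ALLOC][8-12 ALLOC][13-17 ALLOC][18-47 FREE]
Op 7: b = realloc(b, 2) -> b = 18; heap: [0-0 FREE][1-7 ALLOC][8-12 ALLOC][13-17 ALLOC][18-19 ALLOC][20-47 FREE]
free(c): c = 1 -> block [1-7 ALLOC]; mark free, coalesce with adjacent free neighbors -> [0-7 FREE][8-12 ALLOC][13-17 ALLOC][18-19 ALLOC][20-47 FREE]

Answer: [0-7 FREE][8-12 ALLOC][13-17 ALLOC][18-19 ALLOC][20-47 FREE]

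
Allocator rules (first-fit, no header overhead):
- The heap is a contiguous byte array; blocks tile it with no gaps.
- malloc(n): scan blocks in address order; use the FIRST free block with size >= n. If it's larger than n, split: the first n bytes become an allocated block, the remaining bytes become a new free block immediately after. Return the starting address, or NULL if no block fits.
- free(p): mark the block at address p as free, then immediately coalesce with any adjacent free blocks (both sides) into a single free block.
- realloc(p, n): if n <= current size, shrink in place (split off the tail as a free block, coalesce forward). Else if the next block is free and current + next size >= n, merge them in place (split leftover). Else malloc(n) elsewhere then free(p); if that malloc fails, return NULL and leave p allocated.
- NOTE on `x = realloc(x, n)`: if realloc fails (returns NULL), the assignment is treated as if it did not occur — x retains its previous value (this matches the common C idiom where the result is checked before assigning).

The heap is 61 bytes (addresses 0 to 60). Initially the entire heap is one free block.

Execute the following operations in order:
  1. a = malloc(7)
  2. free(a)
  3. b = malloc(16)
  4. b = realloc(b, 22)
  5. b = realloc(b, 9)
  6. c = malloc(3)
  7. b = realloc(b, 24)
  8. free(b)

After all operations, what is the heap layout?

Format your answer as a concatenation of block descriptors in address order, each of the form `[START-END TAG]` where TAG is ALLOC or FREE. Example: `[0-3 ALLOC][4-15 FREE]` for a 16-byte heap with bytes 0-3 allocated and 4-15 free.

Op 1: a = malloc(7) -> a = 0; heap: [0-6 ALLOC][7-60 FREE]
Op 2: free(a) -> (freed a); heap: [0-60 FREE]
Op 3: b = malloc(16) -> b = 0; heap: [0-15 ALLOC][16-60 FREE]
Op 4: b = realloc(b, 22) -> b = 0; heap: [0-21 ALLOC][22-60 FREE]
Op 5: b = realloc(b, 9) -> b = 0; heap: [0-8 ALLOC][9-60 FREE]
Op 6: c = malloc(3) -> c = 9; heap: [0-8 ALLOC][9-11 ALLOC][12-60 FREE]
Op 7: b = realloc(b, 24) -> b = 12; heap: [0-8 FREE][9-11 ALLOC][12-35 ALLOC][36-60 FREE]
Op 8: free(b) -> (freed b); heap: [0-8 FREE][9-11 ALLOC][12-60 FREE]

Answer: [0-8 FREE][9-11 ALLOC][12-60 FREE]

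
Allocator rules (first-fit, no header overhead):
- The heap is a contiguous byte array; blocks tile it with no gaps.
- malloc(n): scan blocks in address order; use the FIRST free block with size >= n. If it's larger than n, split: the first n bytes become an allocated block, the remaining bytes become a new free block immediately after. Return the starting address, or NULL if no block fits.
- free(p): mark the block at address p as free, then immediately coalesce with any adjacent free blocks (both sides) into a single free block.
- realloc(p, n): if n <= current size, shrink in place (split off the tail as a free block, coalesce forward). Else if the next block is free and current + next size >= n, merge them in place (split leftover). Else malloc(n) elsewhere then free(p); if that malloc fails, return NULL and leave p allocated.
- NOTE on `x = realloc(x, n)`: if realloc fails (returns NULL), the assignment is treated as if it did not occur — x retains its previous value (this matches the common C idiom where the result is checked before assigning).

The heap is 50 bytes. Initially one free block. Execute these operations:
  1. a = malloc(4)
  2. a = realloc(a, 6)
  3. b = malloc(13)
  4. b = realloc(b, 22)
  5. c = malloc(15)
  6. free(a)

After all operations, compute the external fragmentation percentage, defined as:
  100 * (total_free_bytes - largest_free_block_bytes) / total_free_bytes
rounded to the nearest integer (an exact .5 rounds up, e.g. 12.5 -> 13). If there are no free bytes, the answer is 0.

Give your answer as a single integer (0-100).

Answer: 46

Derivation:
Op 1: a = malloc(4) -> a = 0; heap: [0-3 ALLOC][4-49 FREE]
Op 2: a = realloc(a, 6) -> a = 0; heap: [0-5 ALLOC][6-49 FREE]
Op 3: b = malloc(13) -> b = 6; heap: [0-5 ALLOC][6-18 ALLOC][19-49 FREE]
Op 4: b = realloc(b, 22) -> b = 6; heap: [0-5 ALLOC][6-27 ALLOC][28-49 FREE]
Op 5: c = malloc(15) -> c = 28; heap: [0-5 ALLOC][6-27 ALLOC][28-42 ALLOC][43-49 FREE]
Op 6: free(a) -> (freed a); heap: [0-5 FREE][6-27 ALLOC][28-42 ALLOC][43-49 FREE]
Free blocks: [6 7] total_free=13 largest=7 -> 100*(13-7)/13 = 600/13 ≈ 46.154 -> rounds to 46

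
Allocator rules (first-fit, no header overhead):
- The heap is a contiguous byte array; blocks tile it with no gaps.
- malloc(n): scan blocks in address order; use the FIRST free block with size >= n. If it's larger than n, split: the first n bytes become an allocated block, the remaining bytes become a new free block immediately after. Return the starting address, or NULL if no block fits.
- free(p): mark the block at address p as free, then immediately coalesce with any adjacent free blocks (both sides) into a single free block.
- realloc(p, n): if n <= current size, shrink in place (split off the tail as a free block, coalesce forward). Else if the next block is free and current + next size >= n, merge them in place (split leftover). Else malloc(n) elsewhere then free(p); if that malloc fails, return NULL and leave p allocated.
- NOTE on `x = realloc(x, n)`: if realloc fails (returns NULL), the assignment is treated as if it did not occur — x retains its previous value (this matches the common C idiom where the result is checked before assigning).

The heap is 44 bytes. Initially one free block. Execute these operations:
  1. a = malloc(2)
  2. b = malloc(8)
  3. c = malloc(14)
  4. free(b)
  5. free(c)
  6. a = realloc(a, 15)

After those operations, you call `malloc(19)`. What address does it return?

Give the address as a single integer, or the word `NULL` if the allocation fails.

Op 1: a = malloc(2) -> a = 0; heap: [0-1 ALLOC][2-43 FREE]
Op 2: b = malloc(8) -> b = 2; heap: [0-1 ALLOC][2-9 ALLOC][10-43 FREE]
Op 3: c = malloc(14) -> c = 10; heap: [0-1 ALLOC][2-9 ALLOC][10-23 ALLOC][24-43 FREE]
Op 4: free(b) -> (freed b); heap: [0-1 ALLOC][2-9 FREE][10-23 ALLOC][24-43 FREE]
Op 5: free(c) -> (freed c); heap: [0-1 ALLOC][2-43 FREE]
Op 6: a = realloc(a, 15) -> a = 0; heap: [0-14 ALLOC][15-43 FREE]
malloc(19): first-fit scan over [0-14 ALLOC][15-43 FREE] -> 15

Answer: 15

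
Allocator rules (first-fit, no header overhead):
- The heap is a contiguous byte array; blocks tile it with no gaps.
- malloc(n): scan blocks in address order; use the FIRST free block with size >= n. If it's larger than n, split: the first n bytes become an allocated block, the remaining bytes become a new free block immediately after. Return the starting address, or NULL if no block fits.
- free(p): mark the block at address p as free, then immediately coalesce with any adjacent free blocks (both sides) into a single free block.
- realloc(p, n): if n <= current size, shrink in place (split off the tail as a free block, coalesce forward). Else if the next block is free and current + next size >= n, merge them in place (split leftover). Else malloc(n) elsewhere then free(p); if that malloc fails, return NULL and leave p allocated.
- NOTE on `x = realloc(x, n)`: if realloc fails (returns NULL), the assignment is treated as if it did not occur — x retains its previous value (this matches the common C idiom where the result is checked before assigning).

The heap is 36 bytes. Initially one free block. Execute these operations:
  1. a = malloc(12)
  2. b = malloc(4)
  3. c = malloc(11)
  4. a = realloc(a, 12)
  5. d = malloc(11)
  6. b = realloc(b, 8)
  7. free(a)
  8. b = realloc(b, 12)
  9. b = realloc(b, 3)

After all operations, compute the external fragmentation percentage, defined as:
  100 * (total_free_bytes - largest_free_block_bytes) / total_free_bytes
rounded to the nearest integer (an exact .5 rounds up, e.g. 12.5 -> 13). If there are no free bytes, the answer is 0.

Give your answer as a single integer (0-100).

Op 1: a = malloc(12) -> a = 0; heap: [0-11 ALLOC][12-35 FREE]
Op 2: b = malloc(4) -> b = 12; heap: [0-11 ALLOC][12-15 ALLOC][16-35 FREE]
Op 3: c = malloc(11) -> c = 16; heap: [0-11 ALLOC][12-15 ALLOC][16-26 ALLOC][27-35 FREE]
Op 4: a = realloc(a, 12) -> a = 0; heap: [0-11 ALLOC][12-15 ALLOC][16-26 ALLOC][27-35 FREE]
Op 5: d = malloc(11) -> d = NULL; heap: [0-11 ALLOC][12-15 ALLOC][16-26 ALLOC][27-35 FREE]
Op 6: b = realloc(b, 8) -> b = 27; heap: [0-11 ALLOC][12-15 FREE][16-26 ALLOC][27-34 ALLOC][35-35 FREE]
Op 7: free(a) -> (freed a); heap: [0-15 FREE][16-26 ALLOC][27-34 ALLOC][35-35 FREE]
Op 8: b = realloc(b, 12) -> b = 0; heap: [0-11 ALLOC][12-15 FREE][16-26 ALLOC][27-35 FREE]
Op 9: b = realloc(b, 3) -> b = 0; heap: [0-2 ALLOC][3-15 FREE][16-26 ALLOC][27-35 FREE]
Free blocks: [13 9] total_free=22 largest=13 -> 100*(22-13)/22 = 900/22 ≈ 40.909 -> rounds to 41

Answer: 41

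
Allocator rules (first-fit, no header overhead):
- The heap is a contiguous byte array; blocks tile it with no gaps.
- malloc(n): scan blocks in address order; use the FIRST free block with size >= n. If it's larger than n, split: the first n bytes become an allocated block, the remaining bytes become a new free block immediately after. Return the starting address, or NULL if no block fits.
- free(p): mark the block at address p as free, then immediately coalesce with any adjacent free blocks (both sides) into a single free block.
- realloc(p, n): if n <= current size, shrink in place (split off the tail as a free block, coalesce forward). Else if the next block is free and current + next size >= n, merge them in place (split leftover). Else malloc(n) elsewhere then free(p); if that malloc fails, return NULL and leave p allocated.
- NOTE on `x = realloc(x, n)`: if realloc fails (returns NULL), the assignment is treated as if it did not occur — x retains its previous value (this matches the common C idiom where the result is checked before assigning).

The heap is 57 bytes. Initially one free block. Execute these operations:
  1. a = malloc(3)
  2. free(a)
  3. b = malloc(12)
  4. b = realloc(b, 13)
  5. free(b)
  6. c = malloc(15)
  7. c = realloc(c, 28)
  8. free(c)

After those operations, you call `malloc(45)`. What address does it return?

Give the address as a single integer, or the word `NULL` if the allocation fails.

Answer: 0

Derivation:
Op 1: a = malloc(3) -> a = 0; heap: [0-2 ALLOC][3-56 FREE]
Op 2: free(a) -> (freed a); heap: [0-56 FREE]
Op 3: b = malloc(12) -> b = 0; heap: [0-11 ALLOC][12-56 FREE]
Op 4: b = realloc(b, 13) -> b = 0; heap: [0-12 ALLOC][13-56 FREE]
Op 5: free(b) -> (freed b); heap: [0-56 FREE]
Op 6: c = malloc(15) -> c = 0; heap: [0-14 ALLOC][15-56 FREE]
Op 7: c = realloc(c, 28) -> c = 0; heap: [0-27 ALLOC][28-56 FREE]
Op 8: free(c) -> (freed c); heap: [0-56 FREE]
malloc(45): first-fit scan over [0-56 FREE] -> 0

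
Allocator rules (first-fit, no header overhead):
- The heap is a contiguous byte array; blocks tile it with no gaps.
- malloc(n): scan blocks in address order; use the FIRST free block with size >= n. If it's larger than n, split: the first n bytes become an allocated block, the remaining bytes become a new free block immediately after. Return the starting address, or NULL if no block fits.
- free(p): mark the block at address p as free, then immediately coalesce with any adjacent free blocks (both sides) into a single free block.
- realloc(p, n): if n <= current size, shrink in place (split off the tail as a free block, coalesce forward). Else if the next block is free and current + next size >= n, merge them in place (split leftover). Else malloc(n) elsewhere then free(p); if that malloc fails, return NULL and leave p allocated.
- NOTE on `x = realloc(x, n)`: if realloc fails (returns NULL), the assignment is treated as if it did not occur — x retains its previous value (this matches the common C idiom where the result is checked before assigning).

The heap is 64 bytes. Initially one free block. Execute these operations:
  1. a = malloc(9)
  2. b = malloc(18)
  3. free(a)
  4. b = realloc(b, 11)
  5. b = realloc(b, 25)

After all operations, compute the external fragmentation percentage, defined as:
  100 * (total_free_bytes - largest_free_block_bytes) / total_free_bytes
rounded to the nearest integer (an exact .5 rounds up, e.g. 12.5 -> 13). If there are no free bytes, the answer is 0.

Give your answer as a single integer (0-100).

Answer: 23

Derivation:
Op 1: a = malloc(9) -> a = 0; heap: [0-8 ALLOC][9-63 FREE]
Op 2: b = malloc(18) -> b = 9; heap: [0-8 ALLOC][9-26 ALLOC][27-63 FREE]
Op 3: free(a) -> (freed a); heap: [0-8 FREE][9-26 ALLOC][27-63 FREE]
Op 4: b = realloc(b, 11) -> b = 9; heap: [0-8 FREE][9-19 ALLOC][20-63 FREE]
Op 5: b = realloc(b, 25) -> b = 9; heap: [0-8 FREE][9-33 ALLOC][34-63 FREE]
Free blocks: [9 30] total_free=39 largest=30 -> 100*(39-30)/39 = 900/39 ≈ 23.077 -> rounds to 23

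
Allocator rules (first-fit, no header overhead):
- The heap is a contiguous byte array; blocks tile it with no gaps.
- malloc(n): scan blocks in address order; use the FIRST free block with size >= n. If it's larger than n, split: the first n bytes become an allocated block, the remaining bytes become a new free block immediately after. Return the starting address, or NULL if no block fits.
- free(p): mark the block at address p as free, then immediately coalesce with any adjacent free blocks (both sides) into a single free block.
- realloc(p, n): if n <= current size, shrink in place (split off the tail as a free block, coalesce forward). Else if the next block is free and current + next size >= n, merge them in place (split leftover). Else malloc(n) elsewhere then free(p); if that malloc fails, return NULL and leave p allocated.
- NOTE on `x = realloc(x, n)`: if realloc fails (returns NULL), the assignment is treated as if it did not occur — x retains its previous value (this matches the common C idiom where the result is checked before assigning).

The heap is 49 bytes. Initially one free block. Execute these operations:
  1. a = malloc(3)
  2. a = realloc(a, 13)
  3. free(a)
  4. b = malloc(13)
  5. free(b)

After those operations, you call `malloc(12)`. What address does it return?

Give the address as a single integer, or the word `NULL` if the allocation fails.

Op 1: a = malloc(3) -> a = 0; heap: [0-2 ALLOC][3-48 FREE]
Op 2: a = realloc(a, 13) -> a = 0; heap: [0-12 ALLOC][13-48 FREE]
Op 3: free(a) -> (freed a); heap: [0-48 FREE]
Op 4: b = malloc(13) -> b = 0; heap: [0-12 ALLOC][13-48 FREE]
Op 5: free(b) -> (freed b); heap: [0-48 FREE]
malloc(12): first-fit scan over [0-48 FREE] -> 0

Answer: 0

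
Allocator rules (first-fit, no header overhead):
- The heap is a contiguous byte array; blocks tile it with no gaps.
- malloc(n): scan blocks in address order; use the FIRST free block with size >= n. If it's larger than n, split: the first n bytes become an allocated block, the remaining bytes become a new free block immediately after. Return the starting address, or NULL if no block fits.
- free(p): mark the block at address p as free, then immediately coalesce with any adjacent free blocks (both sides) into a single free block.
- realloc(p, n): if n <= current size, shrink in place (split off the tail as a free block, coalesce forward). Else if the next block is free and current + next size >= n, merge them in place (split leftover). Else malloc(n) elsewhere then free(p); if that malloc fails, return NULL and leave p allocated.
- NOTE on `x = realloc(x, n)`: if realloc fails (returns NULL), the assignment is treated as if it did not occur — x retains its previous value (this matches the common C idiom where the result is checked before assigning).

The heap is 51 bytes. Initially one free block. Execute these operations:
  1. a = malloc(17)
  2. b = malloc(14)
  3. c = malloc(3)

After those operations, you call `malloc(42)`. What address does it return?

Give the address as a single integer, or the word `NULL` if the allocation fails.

Op 1: a = malloc(17) -> a = 0; heap: [0-16 ALLOC][17-50 FREE]
Op 2: b = malloc(14) -> b = 17; heap: [0-16 ALLOC][17-30 ALLOC][31-50 FREE]
Op 3: c = malloc(3) -> c = 31; heap: [0-16 ALLOC][17-30 ALLOC][31-33 ALLOC][34-50 FREE]
malloc(42): first-fit scan over [0-16 ALLOC][17-30 ALLOC][31-33 ALLOC][34-50 FREE] -> NULL

Answer: NULL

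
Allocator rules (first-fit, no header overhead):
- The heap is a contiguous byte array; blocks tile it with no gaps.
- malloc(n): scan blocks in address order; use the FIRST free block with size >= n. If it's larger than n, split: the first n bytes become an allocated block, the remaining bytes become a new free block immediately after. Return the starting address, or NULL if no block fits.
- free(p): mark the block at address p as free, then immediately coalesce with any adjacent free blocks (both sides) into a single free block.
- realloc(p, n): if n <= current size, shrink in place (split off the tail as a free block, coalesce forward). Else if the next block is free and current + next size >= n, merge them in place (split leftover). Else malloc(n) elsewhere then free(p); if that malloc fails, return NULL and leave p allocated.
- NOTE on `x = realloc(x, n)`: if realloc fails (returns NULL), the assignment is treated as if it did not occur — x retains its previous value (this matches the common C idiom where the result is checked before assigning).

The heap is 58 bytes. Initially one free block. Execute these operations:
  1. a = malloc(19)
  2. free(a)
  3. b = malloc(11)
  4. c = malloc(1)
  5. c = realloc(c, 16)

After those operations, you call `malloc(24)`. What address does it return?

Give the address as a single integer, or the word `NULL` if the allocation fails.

Op 1: a = malloc(19) -> a = 0; heap: [0-18 ALLOC][19-57 FREE]
Op 2: free(a) -> (freed a); heap: [0-57 FREE]
Op 3: b = malloc(11) -> b = 0; heap: [0-10 ALLOC][11-57 FREE]
Op 4: c = malloc(1) -> c = 11; heap: [0-10 ALLOC][11-11 ALLOC][12-57 FREE]
Op 5: c = realloc(c, 16) -> c = 11; heap: [0-10 ALLOC][11-26 ALLOC][27-57 FREE]
malloc(24): first-fit scan over [0-10 ALLOC][11-26 ALLOC][27-57 FREE] -> 27

Answer: 27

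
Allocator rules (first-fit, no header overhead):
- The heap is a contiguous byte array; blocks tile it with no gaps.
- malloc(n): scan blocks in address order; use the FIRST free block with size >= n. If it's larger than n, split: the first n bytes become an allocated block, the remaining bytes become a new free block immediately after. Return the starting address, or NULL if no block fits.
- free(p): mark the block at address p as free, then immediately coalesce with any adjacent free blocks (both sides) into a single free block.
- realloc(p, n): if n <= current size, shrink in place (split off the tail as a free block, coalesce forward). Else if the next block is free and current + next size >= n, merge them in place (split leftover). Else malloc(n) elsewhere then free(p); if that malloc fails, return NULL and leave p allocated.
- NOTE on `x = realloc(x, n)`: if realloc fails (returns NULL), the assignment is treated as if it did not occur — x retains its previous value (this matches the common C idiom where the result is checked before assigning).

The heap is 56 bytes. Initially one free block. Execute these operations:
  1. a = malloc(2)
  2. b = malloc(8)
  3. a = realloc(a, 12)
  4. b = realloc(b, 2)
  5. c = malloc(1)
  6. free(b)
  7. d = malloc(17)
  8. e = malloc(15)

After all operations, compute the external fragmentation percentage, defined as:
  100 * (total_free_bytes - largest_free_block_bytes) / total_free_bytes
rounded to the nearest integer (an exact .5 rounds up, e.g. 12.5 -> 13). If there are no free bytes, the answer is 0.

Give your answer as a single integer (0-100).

Answer: 18

Derivation:
Op 1: a = malloc(2) -> a = 0; heap: [0-1 ALLOC][2-55 FREE]
Op 2: b = malloc(8) -> b = 2; heap: [0-1 ALLOC][2-9 ALLOC][10-55 FREE]
Op 3: a = realloc(a, 12) -> a = 10; heap: [0-1 FREE][2-9 ALLOC][10-21 ALLOC][22-55 FREE]
Op 4: b = realloc(b, 2) -> b = 2; heap: [0-1 FREE][2-3 ALLOC][4-9 FREE][10-21 ALLOC][22-55 FREE]
Op 5: c = malloc(1) -> c = 0; heap: [0-0 ALLOC][1-1 FREE][2-3 ALLOC][4-9 FREE][10-21 ALLOC][22-55 FREE]
Op 6: free(b) -> (freed b); heap: [0-0 ALLOC][1-9 FREE][10-21 ALLOC][22-55 FREE]
Op 7: d = malloc(17) -> d = 22; heap: [0-0 ALLOC][1-9 FREE][10-21 ALLOC][22-38 ALLOC][39-55 FREE]
Op 8: e = malloc(15) -> e = 39; heap: [0-0 ALLOC][1-9 FREE][10-21 ALLOC][22-38 ALLOC][39-53 ALLOC][54-55 FREE]
Free blocks: [9 2] total_free=11 largest=9 -> 100*(11-9)/11 = 200/11 ≈ 18.182 -> rounds to 18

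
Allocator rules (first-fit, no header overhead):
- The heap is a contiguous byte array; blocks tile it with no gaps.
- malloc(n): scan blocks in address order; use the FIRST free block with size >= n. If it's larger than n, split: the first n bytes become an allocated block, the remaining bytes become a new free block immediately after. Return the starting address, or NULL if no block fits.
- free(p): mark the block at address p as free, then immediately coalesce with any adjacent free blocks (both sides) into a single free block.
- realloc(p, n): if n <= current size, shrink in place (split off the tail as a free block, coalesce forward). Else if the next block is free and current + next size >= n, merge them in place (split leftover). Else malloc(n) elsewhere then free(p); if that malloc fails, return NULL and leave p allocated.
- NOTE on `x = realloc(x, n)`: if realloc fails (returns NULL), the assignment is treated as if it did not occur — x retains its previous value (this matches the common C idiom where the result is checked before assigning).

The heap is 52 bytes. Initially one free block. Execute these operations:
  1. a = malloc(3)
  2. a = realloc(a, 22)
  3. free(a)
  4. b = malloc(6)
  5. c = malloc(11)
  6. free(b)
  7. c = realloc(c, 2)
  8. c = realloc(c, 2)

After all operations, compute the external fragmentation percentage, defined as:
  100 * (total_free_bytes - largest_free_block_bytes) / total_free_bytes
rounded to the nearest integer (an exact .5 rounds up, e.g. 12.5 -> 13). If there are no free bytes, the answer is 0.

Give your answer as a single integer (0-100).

Op 1: a = malloc(3) -> a = 0; heap: [0-2 ALLOC][3-51 FREE]
Op 2: a = realloc(a, 22) -> a = 0; heap: [0-21 ALLOC][22-51 FREE]
Op 3: free(a) -> (freed a); heap: [0-51 FREE]
Op 4: b = malloc(6) -> b = 0; heap: [0-5 ALLOC][6-51 FREE]
Op 5: c = malloc(11) -> c = 6; heap: [0-5 ALLOC][6-16 ALLOC][17-51 FREE]
Op 6: free(b) -> (freed b); heap: [0-5 FREE][6-16 ALLOC][17-51 FREE]
Op 7: c = realloc(c, 2) -> c = 6; heap: [0-5 FREE][6-7 ALLOC][8-51 FREE]
Op 8: c = realloc(c, 2) -> c = 6; heap: [0-5 FREE][6-7 ALLOC][8-51 FREE]
Free blocks: [6 44] total_free=50 largest=44 -> 100*(50-44)/50 = 600/50 = 12

Answer: 12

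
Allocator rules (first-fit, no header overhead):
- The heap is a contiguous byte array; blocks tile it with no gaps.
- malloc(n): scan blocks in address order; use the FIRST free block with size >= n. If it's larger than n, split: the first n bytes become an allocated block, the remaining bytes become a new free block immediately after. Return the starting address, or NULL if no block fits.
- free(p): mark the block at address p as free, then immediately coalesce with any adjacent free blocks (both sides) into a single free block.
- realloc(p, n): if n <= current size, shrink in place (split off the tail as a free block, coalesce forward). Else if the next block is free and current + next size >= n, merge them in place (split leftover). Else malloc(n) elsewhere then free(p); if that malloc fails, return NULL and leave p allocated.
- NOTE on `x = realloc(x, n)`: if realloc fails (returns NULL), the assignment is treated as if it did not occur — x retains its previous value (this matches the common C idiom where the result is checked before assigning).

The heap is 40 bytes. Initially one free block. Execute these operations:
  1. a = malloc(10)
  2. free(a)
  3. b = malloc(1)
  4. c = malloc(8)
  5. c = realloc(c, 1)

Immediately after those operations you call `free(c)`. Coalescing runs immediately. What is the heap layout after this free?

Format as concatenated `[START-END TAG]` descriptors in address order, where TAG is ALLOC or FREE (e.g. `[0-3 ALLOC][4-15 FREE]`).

Answer: [0-0 ALLOC][1-39 FREE]

Derivation:
Op 1: a = malloc(10) -> a = 0; heap: [0-9 ALLOC][10-39 FREE]
Op 2: free(a) -> (freed a); heap: [0-39 FREE]
Op 3: b = malloc(1) -> b = 0; heap: [0-0 ALLOC][1-39 FREE]
Op 4: c = malloc(8) -> c = 1; heap: [0-0 ALLOC][1-8 ALLOC][9-39 FREE]
Op 5: c = realloc(c, 1) -> c = 1; heap: [0-0 ALLOC][1-1 ALLOC][2-39 FREE]
free(c): c = 1 -> block [1-1 ALLOC]; mark free, coalesce with adjacent free neighbors -> [0-0 ALLOC][1-39 FREE]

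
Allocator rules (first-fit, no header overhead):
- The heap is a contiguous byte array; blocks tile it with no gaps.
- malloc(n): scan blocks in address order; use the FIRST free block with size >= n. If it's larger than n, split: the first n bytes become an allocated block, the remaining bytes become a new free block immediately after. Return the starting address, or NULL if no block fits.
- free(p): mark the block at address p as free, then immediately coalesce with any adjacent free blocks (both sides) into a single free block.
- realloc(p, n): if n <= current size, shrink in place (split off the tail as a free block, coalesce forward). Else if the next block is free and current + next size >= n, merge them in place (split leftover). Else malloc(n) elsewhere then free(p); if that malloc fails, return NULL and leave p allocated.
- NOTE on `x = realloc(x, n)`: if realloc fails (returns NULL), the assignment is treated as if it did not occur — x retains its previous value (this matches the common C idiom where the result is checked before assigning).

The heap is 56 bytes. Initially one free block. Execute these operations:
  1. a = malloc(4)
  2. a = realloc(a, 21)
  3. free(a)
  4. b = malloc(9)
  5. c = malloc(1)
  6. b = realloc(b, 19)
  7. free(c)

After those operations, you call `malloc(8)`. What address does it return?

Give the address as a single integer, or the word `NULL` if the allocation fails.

Op 1: a = malloc(4) -> a = 0; heap: [0-3 ALLOC][4-55 FREE]
Op 2: a = realloc(a, 21) -> a = 0; heap: [0-20 ALLOC][21-55 FREE]
Op 3: free(a) -> (freed a); heap: [0-55 FREE]
Op 4: b = malloc(9) -> b = 0; heap: [0-8 ALLOC][9-55 FREE]
Op 5: c = malloc(1) -> c = 9; heap: [0-8 ALLOC][9-9 ALLOC][10-55 FREE]
Op 6: b = realloc(b, 19) -> b = 10; heap: [0-8 FREE][9-9 ALLOC][10-28 ALLOC][29-55 FREE]
Op 7: free(c) -> (freed c); heap: [0-9 FREE][10-28 ALLOC][29-55 FREE]
malloc(8): first-fit scan over [0-9 FREE][10-28 ALLOC][29-55 FREE] -> 0

Answer: 0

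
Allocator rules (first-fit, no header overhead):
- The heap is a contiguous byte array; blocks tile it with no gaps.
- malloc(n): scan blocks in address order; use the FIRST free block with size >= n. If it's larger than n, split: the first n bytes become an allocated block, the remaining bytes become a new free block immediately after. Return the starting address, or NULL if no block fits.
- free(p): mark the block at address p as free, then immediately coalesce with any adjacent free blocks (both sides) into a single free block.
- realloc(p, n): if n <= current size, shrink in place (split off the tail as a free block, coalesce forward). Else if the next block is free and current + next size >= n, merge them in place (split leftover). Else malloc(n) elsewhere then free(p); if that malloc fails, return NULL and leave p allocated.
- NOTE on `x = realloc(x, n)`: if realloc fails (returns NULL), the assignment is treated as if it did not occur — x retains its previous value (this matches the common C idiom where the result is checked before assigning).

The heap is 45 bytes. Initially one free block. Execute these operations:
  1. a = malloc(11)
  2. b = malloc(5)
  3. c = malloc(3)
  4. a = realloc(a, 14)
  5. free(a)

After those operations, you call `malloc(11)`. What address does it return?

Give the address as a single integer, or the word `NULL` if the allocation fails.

Op 1: a = malloc(11) -> a = 0; heap: [0-10 ALLOC][11-44 FREE]
Op 2: b = malloc(5) -> b = 11; heap: [0-10 ALLOC][11-15 ALLOC][16-44 FREE]
Op 3: c = malloc(3) -> c = 16; heap: [0-10 ALLOC][11-15 ALLOC][16-18 ALLOC][19-44 FREE]
Op 4: a = realloc(a, 14) -> a = 19; heap: [0-10 FREE][11-15 ALLOC][16-18 ALLOC][19-32 ALLOC][33-44 FREE]
Op 5: free(a) -> (freed a); heap: [0-10 FREE][11-15 ALLOC][16-18 ALLOC][19-44 FREE]
malloc(11): first-fit scan over [0-10 FREE][11-15 ALLOC][16-18 ALLOC][19-44 FREE] -> 0

Answer: 0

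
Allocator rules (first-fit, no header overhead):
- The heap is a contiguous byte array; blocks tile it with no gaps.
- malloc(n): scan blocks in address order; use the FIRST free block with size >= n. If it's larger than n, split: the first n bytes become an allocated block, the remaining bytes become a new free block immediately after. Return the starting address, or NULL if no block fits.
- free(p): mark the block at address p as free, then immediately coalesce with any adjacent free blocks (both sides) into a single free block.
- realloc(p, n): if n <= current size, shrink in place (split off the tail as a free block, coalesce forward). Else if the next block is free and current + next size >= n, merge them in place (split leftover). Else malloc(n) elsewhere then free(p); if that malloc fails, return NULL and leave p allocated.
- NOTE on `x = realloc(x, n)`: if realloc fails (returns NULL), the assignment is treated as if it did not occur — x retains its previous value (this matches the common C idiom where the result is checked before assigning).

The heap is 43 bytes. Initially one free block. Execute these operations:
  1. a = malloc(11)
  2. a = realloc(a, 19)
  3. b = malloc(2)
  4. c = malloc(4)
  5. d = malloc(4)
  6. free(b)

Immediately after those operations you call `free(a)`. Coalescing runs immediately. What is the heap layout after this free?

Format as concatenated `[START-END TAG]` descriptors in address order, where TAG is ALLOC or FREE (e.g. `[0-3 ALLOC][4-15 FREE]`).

Op 1: a = malloc(11) -> a = 0; heap: [0-10 ALLOC][11-42 FREE]
Op 2: a = realloc(a, 19) -> a = 0; heap: [0-18 ALLOC][19-42 FREE]
Op 3: b = malloc(2) -> b = 19; heap: [0-18 ALLOC][19-20 ALLOC][21-42 FREE]
Op 4: c = malloc(4) -> c = 21; heap: [0-18 ALLOC][19-20 ALLOC][21-24 ALLOC][25-42 FREE]
Op 5: d = malloc(4) -> d = 25; heap: [0-18 ALLOC][19-20 ALLOC][21-24 ALLOC][25-28 ALLOC][29-42 FREE]
Op 6: free(b) -> (freed b); heap: [0-18 ALLOC][19-20 FREE][21-24 ALLOC][25-28 ALLOC][29-42 FREE]
free(a): a = 0 -> block [0-18 ALLOC]; mark free, coalesce with adjacent free neighbors -> [0-20 FREE][21-24 ALLOC][25-28 ALLOC][29-42 FREE]

Answer: [0-20 FREE][21-24 ALLOC][25-28 ALLOC][29-42 FREE]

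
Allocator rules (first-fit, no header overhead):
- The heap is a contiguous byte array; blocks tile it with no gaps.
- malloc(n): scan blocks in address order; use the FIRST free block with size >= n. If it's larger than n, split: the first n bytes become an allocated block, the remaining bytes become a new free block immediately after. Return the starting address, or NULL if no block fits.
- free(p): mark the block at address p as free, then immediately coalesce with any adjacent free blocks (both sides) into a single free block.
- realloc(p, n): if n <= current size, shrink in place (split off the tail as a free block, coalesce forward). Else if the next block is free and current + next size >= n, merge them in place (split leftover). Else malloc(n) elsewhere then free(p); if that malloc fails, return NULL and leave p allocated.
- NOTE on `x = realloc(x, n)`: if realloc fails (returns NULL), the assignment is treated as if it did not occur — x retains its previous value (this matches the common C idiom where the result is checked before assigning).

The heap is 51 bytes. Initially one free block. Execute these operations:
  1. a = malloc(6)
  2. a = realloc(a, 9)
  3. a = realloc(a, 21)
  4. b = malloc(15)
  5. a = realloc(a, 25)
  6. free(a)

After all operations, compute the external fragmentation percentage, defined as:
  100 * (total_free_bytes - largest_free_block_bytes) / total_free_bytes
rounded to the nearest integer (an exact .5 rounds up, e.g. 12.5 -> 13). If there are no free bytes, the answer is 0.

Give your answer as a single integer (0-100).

Op 1: a = malloc(6) -> a = 0; heap: [0-5 ALLOC][6-50 FREE]
Op 2: a = realloc(a, 9) -> a = 0; heap: [0-8 ALLOC][9-50 FREE]
Op 3: a = realloc(a, 21) -> a = 0; heap: [0-20 ALLOC][21-50 FREE]
Op 4: b = malloc(15) -> b = 21; heap: [0-20 ALLOC][21-35 ALLOC][36-50 FREE]
Op 5: a = realloc(a, 25) -> NULL (a unchanged); heap: [0-20 ALLOC][21-35 ALLOC][36-50 FREE]
Op 6: free(a) -> (freed a); heap: [0-20 FREE][21-35 ALLOC][36-50 FREE]
Free blocks: [21 15] total_free=36 largest=21 -> 100*(36-21)/36 = 1500/36 ≈ 41.667 -> rounds to 42

Answer: 42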